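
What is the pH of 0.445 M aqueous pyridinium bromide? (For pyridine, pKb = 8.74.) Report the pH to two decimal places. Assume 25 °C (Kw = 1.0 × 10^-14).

pH = 2.81

C5H5NH+ is the conjugate acid of the weak base C5H5N.
Kb = 10^(−8.74) = 1.82 × 10^-9
Ka = Kw/Kb = 1.0×10^-14 / 1.82 × 10^-9 = 5.49 × 10^-6
From the ICE table, Ka = x²/(0.445 − x) = 5.49 × 10^-6.
Since Ka ≪ C₀, x ≈ √(Ka·C₀) = 1.56 × 10^-3 M.
Check: 0.35% ionized — well under 5%, approximation valid.
pH = −log(1.56 × 10^-3) = 2.81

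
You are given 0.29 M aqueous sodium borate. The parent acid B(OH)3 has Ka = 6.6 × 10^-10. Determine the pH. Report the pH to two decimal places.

pH = 11.32

B(OH)4- is the conjugate base of the weak acid B(OH)3.
Kb = Kw/Ka = 1.0×10^-14 / 6.6 × 10^-10 = 1.52 × 10^-5
From the ICE table, Kb = [OH-]²/(0.29 − [OH-]) = 1.52 × 10^-5.
Neglecting [OH-] in the denominator: [OH-] = √(1.52 × 10^-5 × 0.29) = 2.10 × 10^-3 M
Check: 0.72% ionized — well under 5%, approximation valid.
pOH = −log(2.10 × 10^-3) = 2.68; pH = 14.00 − 2.68 = 11.32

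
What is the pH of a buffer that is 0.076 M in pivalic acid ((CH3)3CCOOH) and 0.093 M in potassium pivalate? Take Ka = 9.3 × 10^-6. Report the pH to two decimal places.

pKa = −log(9.3 × 10^-6) = 5.032
Using pH = pKa + log([base]/[acid]) with [base]/[acid] = 0.093/0.076:
pH = 5.032 + (+0.088) = 5.12

pH = 5.12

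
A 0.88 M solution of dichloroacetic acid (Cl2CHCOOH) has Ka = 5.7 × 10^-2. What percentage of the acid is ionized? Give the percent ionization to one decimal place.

22.4%

Cl2CHCOOH ⇌ Cl2CHCOO- + H+; let x = [H+] at equilibrium.
Solve x² + 0.057x − 0.0502 = 0 → x = 1.97 × 10^-1 M
Fraction ionized = 1.97 × 10^-1 / 0.88 = 0.2239 → 22.4%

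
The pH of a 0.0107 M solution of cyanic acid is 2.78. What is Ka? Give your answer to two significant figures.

[H+] = 10^(-2.78) = 1.66 × 10^-3 M
At equilibrium [HA] = 0.0107 − 1.66 × 10^-3 = 9.04 × 10^-3 M
Ka = [H+][A-]/[HA] = (1.66 × 10^-3)² / 9.04 × 10^-3 = 3.0 × 10^-4

Ka = 3.0 × 10^-4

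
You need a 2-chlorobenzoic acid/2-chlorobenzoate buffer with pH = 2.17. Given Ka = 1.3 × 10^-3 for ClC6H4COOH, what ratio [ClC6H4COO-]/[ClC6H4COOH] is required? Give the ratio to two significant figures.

ratio = 0.19

pKa = -log(1.3 × 10^-3) = 2.886
pH = pKa + log(r) ⇒ log(r) = 2.17 − 2.886 = -0.716
r = [ClC6H4COO-]/[ClC6H4COOH] = 10^(-0.716) = 0.192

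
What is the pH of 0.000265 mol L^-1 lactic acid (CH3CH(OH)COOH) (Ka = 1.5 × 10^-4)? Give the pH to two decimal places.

pH = 3.86

CH3CH(OH)COOH ⇌ CH3CH(OH)COO- + H+
Ka = [H+]²/(0.000265 − [H+]) = 1.5 × 10^-4
[H+] is not negligible relative to C₀; solve [H+]² + 0.00015·[H+] − 3.97e-08 = 0.
[H+] = [−0.00015 + √(0.00015² + 1.59e-07)]/2 = 1.38 × 10^-4 M
pH = −log[H+] = −log(1.38 × 10^-4) = 3.86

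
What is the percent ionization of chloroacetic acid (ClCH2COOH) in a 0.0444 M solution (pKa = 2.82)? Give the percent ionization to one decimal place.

ClCH2COOH ⇌ ClCH2COO- + H+; let x = [H+] at equilibrium.
Ka = 10^(−2.82) = 1.51 × 10^-3
Ka = x²/(C₀ − x); solving the quadratic gives x = 7.47 × 10^-3 M.
Fraction ionized = 7.47 × 10^-3 / 0.0444 = 0.1682 → 16.8%

16.8%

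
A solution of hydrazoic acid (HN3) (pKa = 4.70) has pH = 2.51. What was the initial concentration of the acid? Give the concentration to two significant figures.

[H+] = 10^(-2.51) = 3.09 × 10^-3 M = x
Ka = 10^(−4.70) = 2.00 × 10^-5
Ka = x²/(C₀ − x) ⇒ C₀ = x + x²/Ka
C₀ = 3.09 × 10^-3 + (3.09 × 10^-3)²/(2.00 × 10^-5) = 4.80 × 10^-1 M

C₀ = 4.8 × 10^-1 M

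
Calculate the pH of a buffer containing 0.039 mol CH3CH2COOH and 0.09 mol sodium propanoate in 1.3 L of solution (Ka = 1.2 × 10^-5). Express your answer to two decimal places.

pKa = −log(1.2 × 10^-5) = 4.921
Using pH = pKa + log([base]/[acid]) with [base]/[acid] = 0.09/0.039:
pH = 4.921 + (+0.363) = 5.28

pH = 5.28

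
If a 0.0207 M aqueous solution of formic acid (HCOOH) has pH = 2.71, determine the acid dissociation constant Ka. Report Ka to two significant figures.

Ka = 2.0 × 10^-4

[H+] = 10^(-2.71) = 1.95 × 10^-3 M
At equilibrium [HA] = 0.0207 − 1.95 × 10^-3 = 1.87 × 10^-2 M
Ka = [H+][A-]/[HA] = (1.95 × 10^-3)² / 1.87 × 10^-2 = 2.0 × 10^-4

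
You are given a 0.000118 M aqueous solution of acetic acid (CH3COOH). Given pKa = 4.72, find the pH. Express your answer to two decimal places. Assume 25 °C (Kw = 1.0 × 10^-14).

pH = 4.41

CH3COOH ⇌ CH3COO- + H+
Ka = 10^(−4.72) = 1.91 × 10^-5
From the ICE table, Ka = [H+]²/(0.000118 − [H+]) = 1.91 × 10^-5.
Here C₀/Ka ≈ 6.18, so the small-[H+] approximation fails. Use the quadratic:
[H+] = [−1.91e-05 + √(1.91e-05² + 9.02e-09)]/2 = 3.89 × 10^-5 M
pH = −log[H+] = −log(3.89 × 10^-5) = 4.41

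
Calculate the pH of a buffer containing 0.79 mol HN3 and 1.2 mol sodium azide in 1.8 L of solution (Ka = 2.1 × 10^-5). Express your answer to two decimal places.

pKa = −log(2.1 × 10^-5) = 4.678
Using pH = pKa + log([base]/[acid]) with [base]/[acid] = 1.2/0.79:
pH = 4.678 + (+0.182) = 4.86

pH = 4.86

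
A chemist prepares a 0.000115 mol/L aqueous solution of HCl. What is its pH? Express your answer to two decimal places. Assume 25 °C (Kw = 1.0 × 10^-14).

HCl is a strong acid and dissociates completely, so [H+] = 0.000115 M.
pH = -log(0.000115) = 3.94

pH = 3.94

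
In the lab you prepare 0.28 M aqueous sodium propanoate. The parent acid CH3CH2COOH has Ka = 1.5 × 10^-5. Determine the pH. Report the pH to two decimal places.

CH3CH2COO- is the conjugate base of the weak acid CH3CH2COOH.
Kb = Kw/Ka = 1.0×10^-14 / 1.5 × 10^-5 = 6.67 × 10^-10
Kb = [OH-]²/(0.28 − [OH-]) = 6.67 × 10^-10
Neglecting [OH-] in the denominator: [OH-] = √(6.67 × 10^-10 × 0.28) = 1.37 × 10^-5 M
pOH = 4.86, so pH = 14.00 − pOH = 9.14

pH = 9.14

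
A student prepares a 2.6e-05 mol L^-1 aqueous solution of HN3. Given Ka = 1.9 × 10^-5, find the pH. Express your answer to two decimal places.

pH = 4.83

HN3 ⇌ N3- + H+
Ka = [H+]²/(2.6e-05 − [H+]) = 1.9 × 10^-5
Here C₀/Ka ≈ 1.37, so the small-[H+] approximation fails. Use the quadratic:
[H+] = [−1.9e-05 + √(1.9e-05² + 1.98e-09)]/2 = 1.47 × 10^-5 M
pH = −log(1.47 × 10^-5) = 4.83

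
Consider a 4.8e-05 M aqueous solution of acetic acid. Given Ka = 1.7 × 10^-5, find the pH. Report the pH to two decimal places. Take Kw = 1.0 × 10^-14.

CH3COOH ⇌ CH3COO- + H+
Let x = [H+] at equilibrium. Ka = x²/(4.8e-05 − x).
Here C₀/Ka ≈ 2.82, so the small-x approximation fails. Use the quadratic:
x = [−1.7e-05 + √(1.7e-05² + 3.26e-09)]/2 = 2.13 × 10^-5 M
pH = −log(2.13 × 10^-5) = 4.67

pH = 4.67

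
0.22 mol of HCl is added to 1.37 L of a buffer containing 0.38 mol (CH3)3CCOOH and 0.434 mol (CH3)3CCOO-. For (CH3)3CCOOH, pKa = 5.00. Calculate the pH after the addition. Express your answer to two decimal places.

Added H+ converts (CH3)3CCOO- to (CH3)3CCOOH: (CH3)3CCOOH → 0.6 mol, (CH3)3CCOO- → 0.214 mol.
pH = pKa + log(n_(CH3)3CCOO-/n_(CH3)3CCOOH) = 5.00 + log(0.214/0.6) = 5.00 + (-0.448)

pH = 4.55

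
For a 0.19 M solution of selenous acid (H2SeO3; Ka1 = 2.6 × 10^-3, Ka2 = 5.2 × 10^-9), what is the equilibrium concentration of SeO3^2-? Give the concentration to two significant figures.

First ionization gives [H+] ≈ [HSeO3-] = 2.10 × 10^-2 M.
Second step: Ka2 = [H+][SeO3^2-]/[HSeO3-] ≈ [SeO3^2-] (since [H+] ≈ [HSeO3-]).
So [SeO3^2-] ≈ Ka2.

5.2 × 10^-9 M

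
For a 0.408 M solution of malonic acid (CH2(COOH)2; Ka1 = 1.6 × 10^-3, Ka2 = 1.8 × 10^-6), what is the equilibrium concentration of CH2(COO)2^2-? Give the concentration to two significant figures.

1.8 × 10^-6 M

First ionization gives [H+] ≈ [CH2(COOH)COO-] = 2.48 × 10^-2 M.
Second step: Ka2 = [H+][CH2(COO)2^2-]/[CH2(COOH)COO-] ≈ [CH2(COO)2^2-] (since [H+] ≈ [CH2(COOH)COO-]).
So [CH2(COO)2^2-] ≈ Ka2.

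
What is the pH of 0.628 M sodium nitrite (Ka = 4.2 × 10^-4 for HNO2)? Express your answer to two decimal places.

pH = 8.59

NO2- is the conjugate base of the weak acid HNO2.
Kb = Kw/Ka = 1.0×10^-14 / 4.2 × 10^-4 = 2.38 × 10^-11
From the ICE table, Kb = x²/(0.628 − x) = 2.38 × 10^-11.
Since Kb ≪ C₀, x ≈ √(Kb·C₀) = 3.87 × 10^-6 M.
Check: 0.00062% ionized — well under 5%, approximation valid.
pOH = −log(3.87 × 10^-6) = 5.41; pH = 14.00 − 5.41 = 8.59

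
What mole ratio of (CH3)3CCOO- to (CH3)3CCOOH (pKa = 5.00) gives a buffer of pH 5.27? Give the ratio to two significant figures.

ratio = 1.9

pH = pKa + log(r) ⇒ log(r) = 5.27 − 5.00 = +0.27
r = [(CH3)3CCOO-]/[(CH3)3CCOOH] = 10^(+0.27) = 1.86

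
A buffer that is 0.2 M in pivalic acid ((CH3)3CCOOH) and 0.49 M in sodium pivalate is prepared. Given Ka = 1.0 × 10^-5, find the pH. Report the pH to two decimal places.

pKa = −log(1.0 × 10^-5) = 5.000
pH = pKa + log([A⁻]/[HA]) = 5.000 + log(0.49/0.2)
pH = 5.000 + (+0.389) = 5.39

pH = 5.39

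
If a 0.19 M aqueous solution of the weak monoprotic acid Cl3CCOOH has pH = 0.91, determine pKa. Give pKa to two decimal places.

[H+] = 10^(-0.91) = 1.23 × 10^-1 M
At equilibrium [HA] = 0.19 − 1.23 × 10^-1 = 6.70 × 10^-2 M
Ka = [H+][A-]/[HA] = (1.23 × 10^-1)² / 6.70 × 10^-2 = 2.26 × 10^-1
pKa = -log(2.26 × 10^-1) = 0.65

pKa = 0.65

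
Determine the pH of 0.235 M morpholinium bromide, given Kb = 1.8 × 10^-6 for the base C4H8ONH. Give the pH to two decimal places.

pH = 4.44

C4H8ONH2+ is the conjugate acid of the weak base C4H8ONH.
Ka = Kw/Kb = 1.0×10^-14 / 1.8 × 10^-6 = 5.56 × 10^-9
Let x = [H+] at equilibrium. Ka = x²/(0.235 − x).
Since Ka ≪ C₀, x ≈ √(Ka·C₀) = 3.61 × 10^-5 M.
pH = −log[H+] = −log(3.61 × 10^-5) = 4.44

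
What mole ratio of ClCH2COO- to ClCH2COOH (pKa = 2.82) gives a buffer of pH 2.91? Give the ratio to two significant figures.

ratio = 1.2

pH = pKa + log(r) ⇒ log(r) = 2.91 − 2.82 = +0.09
r = [ClCH2COO-]/[ClCH2COOH] = 10^(+0.09) = 1.23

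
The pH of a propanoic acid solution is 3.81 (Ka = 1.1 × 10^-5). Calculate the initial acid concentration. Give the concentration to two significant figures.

C₀ = 2.3 × 10^-3 M

[H+] = 10^(-3.81) = 1.55 × 10^-4 M = x
Ka = x²/(C₀ − x) ⇒ C₀ = x + x²/Ka
C₀ = 1.55 × 10^-4 + (1.55 × 10^-4)²/(1.1 × 10^-5) = 2.34 × 10^-3 M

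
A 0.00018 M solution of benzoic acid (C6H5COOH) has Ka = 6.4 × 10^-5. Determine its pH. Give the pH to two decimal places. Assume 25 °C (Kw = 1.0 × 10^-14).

pH = 4.10

C6H5COOH ⇌ C6H5COO- + H+
Ka = [H+]²/(0.00018 − [H+]) = 6.4 × 10^-5
Here C₀/Ka ≈ 2.81, so the small-[H+] approximation fails. Use the quadratic:
[H+] = (−Ka + √(Ka² + 4·Ka·C₀))/2 = 8.00 × 10^-5 M
pH = −log[H+] = −log(8.00 × 10^-5) = 4.10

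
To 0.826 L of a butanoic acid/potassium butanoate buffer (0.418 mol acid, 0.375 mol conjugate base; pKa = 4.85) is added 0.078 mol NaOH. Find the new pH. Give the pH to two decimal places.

pH = 4.97

OH- converts CH3(CH2)2COOH to CH3(CH2)2COO-: CH3(CH2)2COOH → 0.34 mol, CH3(CH2)2COO- → 0.453 mol.
pH = pKa + log([A⁻]/[HA]) = 4.85 + log(0.453/0.34) = 4.85 +0.125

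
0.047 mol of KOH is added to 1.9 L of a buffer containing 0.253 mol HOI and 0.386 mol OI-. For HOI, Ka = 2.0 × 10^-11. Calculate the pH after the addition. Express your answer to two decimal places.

After neutralization: n(HOI) = 0.206 mol, n(OI-) = 0.433 mol.
pKa = −log(2.0 × 10^-11) = 10.699
pH = pKa + log([A⁻]/[HA]) = 10.699 + log(0.433/0.206) = 10.699 +0.323

pH = 11.02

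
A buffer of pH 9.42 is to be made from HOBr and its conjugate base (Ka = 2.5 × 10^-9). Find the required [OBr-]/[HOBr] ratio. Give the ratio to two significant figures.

pKa = -log(2.5 × 10^-9) = 8.602
pH = pKa + log(r) ⇒ log(r) = 9.42 − 8.602 = +0.818
r = [OBr-]/[HOBr] = 10^(+0.818) = 6.58

ratio = 6.6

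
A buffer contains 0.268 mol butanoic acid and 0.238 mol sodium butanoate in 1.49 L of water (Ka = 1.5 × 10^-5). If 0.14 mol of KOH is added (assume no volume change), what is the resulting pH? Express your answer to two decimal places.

After neutralization: n(CH3(CH2)2COOH) = 0.128 mol, n(CH3(CH2)2COO-) = 0.378 mol.
pKa = −log(1.5 × 10^-5) = 4.824
pH = pKa + log([A⁻]/[HA]) = 4.824 + log(0.378/0.128) = 4.824 +0.470

pH = 5.29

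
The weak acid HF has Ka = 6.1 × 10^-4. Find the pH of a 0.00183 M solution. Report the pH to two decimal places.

pH = 3.10

HF ⇌ F- + H+
Ka = [H+]²/(0.00183 − [H+]) = 6.1 × 10^-4
The 5% rule fails; solving [H+]² + Ka·[H+] − Ka·C₀ = 0 exactly:
[H+] = [−0.00061 + √(0.00061² + 4.47e-06)]/2 = 7.95 × 10^-4 M
pH = −log(7.95 × 10^-4) = 3.10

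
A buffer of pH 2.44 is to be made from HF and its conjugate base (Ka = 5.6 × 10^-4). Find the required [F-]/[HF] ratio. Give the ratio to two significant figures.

ratio = 0.15

pKa = -log(5.6 × 10^-4) = 3.252
pH = pKa + log(r) ⇒ log(r) = 2.44 − 3.252 = -0.812
r = [F-]/[HF] = 10^(-0.812) = 0.154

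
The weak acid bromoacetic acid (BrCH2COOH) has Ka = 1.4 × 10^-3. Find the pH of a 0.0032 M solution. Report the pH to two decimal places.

BrCH2COOH ⇌ BrCH2COO- + H+
From the ICE table, Ka = [H+]²/(0.0032 − [H+]) = 1.4 × 10^-3.
Here C₀/Ka ≈ 2.29, so the small-[H+] approximation fails. Use the quadratic:
[H+] = (−Ka + √(Ka² + 4·Ka·C₀))/2 = 1.53 × 10^-3 M
pH = −log[H+] = −log(1.53 × 10^-3) = 2.82

pH = 2.82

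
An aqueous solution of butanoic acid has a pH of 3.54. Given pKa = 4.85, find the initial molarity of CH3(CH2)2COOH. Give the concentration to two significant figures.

[H+] = 10^(-3.54) = 2.88 × 10^-4 M = x
Ka = 10^(−4.85) = 1.41 × 10^-5
Ka = x²/(C₀ − x) ⇒ C₀ = x + x²/Ka
C₀ = 2.88 × 10^-4 + (2.88 × 10^-4)²/(1.41 × 10^-5) = 6.17 × 10^-3 M

C₀ = 6.2 × 10^-3 M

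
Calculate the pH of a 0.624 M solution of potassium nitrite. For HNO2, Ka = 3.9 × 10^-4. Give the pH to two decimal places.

pH = 8.60

NO2- is the conjugate base of the weak acid HNO2.
Kb = Kw/Ka = 1.0×10^-14 / 3.9 × 10^-4 = 2.56 × 10^-11
From the ICE table, Kb = x²/(0.624 − x) = 2.56 × 10^-11.
Assume x ≪ 0.624: x ≈ √(2.56 × 10^-11 × 0.624) = 4.00 × 10^-6 M
Check: 0.00064% ionized — well under 5%, approximation valid.
pOH = 5.40, so pH = 14.00 − pOH = 8.60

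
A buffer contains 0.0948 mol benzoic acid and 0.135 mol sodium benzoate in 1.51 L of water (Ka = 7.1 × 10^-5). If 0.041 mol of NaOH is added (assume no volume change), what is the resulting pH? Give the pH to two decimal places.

pH = 4.66

OH- converts C6H5COOH to C6H5COO-: C6H5COOH → 0.0538 mol, C6H5COO- → 0.176 mol.
pKa = −log(7.1 × 10^-5) = 4.149
Henderson–Hasselbalch with mole ratio 0.176/0.0538: pH = 4.149 + (+0.515)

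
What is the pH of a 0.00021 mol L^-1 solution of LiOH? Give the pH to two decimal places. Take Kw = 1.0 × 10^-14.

pH = 10.32

LiOH is a strong base; [OH-] = 0.00021 M.
pOH = -log(0.00021) = 3.68
pH = 14.00 - 3.68 = 10.32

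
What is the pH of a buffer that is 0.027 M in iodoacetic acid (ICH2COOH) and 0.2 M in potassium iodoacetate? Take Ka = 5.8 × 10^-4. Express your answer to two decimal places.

pH = 4.11

pKa = −log(5.8 × 10^-4) = 3.237
pH = pKa + log([A⁻]/[HA]) = 3.237 + log(0.2/0.027)
pH = 3.237 + (+0.870) = 4.11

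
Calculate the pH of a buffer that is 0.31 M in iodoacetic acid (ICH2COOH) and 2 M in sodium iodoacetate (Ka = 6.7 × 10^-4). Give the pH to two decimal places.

pH = 3.98

pKa = −log(6.7 × 10^-4) = 3.174
Henderson–Hasselbalch: pH = pKa + log([ICH2COO-]/[ICH2COOH]) = 3.174 + log(2/0.31)
pH = 3.174 + (+0.810) = 3.98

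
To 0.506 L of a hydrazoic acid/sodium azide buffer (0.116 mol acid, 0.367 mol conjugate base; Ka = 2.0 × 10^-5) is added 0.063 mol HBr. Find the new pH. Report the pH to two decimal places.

After neutralization: n(HN3) = 0.179 mol, n(N3-) = 0.304 mol.
pKa = −log(2.0 × 10^-5) = 4.699
pH = pKa + log([A⁻]/[HA]) = 4.699 + log(0.304/0.179) = 4.699 +0.230

pH = 4.93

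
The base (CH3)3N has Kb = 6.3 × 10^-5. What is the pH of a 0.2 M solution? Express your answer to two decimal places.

pH = 11.55

(CH3)3N + H2O ⇌ (CH3)3NH+ + OH-
Let x = [OH-] at equilibrium. Kb = x²/(0.2 − x).
Assume x ≪ 0.2: x ≈ √(6.3 × 10^-5 × 0.2) = 3.55 × 10^-3 M
(x/C₀ = 1.8% < 5%, so the approximation holds.)
pOH = 2.45, so pH = 14.00 − pOH = 11.55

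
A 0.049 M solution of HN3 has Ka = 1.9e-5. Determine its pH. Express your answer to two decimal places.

HN3 ⇌ N3- + H+
From the ICE table, Ka = x²/(0.049 − x) = 1.9 × 10^-5.
Neglecting x in the denominator: x = √(1.9 × 10^-5 × 0.049) = 9.65 × 10^-4 M
(x/C₀ = 2% < 5%, so the approximation holds.)
pH = −log(9.65 × 10^-4) = 3.02

pH = 3.02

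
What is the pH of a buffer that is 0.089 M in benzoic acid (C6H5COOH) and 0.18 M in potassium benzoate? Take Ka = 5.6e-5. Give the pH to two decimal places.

pH = 4.56

pKa = −log(5.6 × 10^-5) = 4.252
pH = pKa + log([A⁻]/[HA]) = 4.252 + log(0.18/0.089)
pH = 4.252 + (+0.306) = 4.56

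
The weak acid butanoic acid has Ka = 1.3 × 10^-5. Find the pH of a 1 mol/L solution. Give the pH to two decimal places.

pH = 2.44

CH3(CH2)2COOH ⇌ CH3(CH2)2COO- + H+
Ka = x²/(1 − x) = 1.3 × 10^-5
Since Ka ≪ C₀, x ≈ √(Ka·C₀) = 3.61 × 10^-3 M.
pH = −log[H+] = −log(3.61 × 10^-3) = 2.44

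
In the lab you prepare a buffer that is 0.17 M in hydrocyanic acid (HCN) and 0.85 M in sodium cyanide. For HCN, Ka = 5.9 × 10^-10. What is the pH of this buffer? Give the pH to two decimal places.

pKa = −log(5.9 × 10^-10) = 9.229
pH = pKa + log([A⁻]/[HA]) = 9.229 + log(0.85/0.17)
pH = 9.229 + (+0.699) = 9.93

pH = 9.93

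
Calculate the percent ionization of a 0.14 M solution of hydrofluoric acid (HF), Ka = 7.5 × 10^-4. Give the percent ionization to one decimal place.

7.1%

HF ⇌ F- + H+; let x = [H+] at equilibrium.
Ka = x²/(C₀ − x); solving the quadratic gives x = 9.88 × 10^-3 M.
% ionization = x/C₀ × 100% = 9.88 × 10^-3/0.14 × 100% = 7.1%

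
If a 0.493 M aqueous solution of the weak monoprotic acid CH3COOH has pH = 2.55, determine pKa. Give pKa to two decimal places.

pKa = 4.79

[H+] = 10^(-2.55) = 2.82 × 10^-3 M
At equilibrium [HA] = 0.493 − 2.82 × 10^-3 = 4.90 × 10^-1 M
Ka = [H+][A-]/[HA] = (2.82 × 10^-3)² / 4.90 × 10^-1 = 1.62 × 10^-5
pKa = -log(1.62 × 10^-5) = 4.79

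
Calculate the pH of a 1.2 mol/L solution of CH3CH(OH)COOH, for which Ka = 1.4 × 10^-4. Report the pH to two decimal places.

pH = 1.89

CH3CH(OH)COOH ⇌ CH3CH(OH)COO- + H+
From the ICE table, Ka = x²/(1.2 − x) = 1.4 × 10^-4.
Neglecting x in the denominator: x = √(1.4 × 10^-4 × 1.2) = 1.30 × 10^-2 M
(x/C₀ = 1.1% < 5%, so the approximation holds.)
pH = −log[H+] = −log(1.30 × 10^-2) = 1.89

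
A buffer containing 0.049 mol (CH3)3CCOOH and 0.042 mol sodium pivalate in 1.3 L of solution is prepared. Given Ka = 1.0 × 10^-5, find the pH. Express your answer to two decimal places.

pH = 4.93

pKa = −log(1.0 × 10^-5) = 5.000
Henderson–Hasselbalch: pH = pKa + log([(CH3)3CCOO-]/[(CH3)3CCOOH]) = 5.000 + log(0.042/0.049)
pH = 5.000 + (-0.067) = 4.93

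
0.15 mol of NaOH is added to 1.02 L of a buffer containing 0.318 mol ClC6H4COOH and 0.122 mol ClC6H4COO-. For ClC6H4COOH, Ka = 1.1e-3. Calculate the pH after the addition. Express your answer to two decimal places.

OH- converts ClC6H4COOH to ClC6H4COO-: ClC6H4COOH → 0.168 mol, ClC6H4COO- → 0.272 mol.
pKa = −log(1.1 × 10^-3) = 2.959
Henderson–Hasselbalch with mole ratio 0.272/0.168: pH = 2.959 + (+0.209)

pH = 3.17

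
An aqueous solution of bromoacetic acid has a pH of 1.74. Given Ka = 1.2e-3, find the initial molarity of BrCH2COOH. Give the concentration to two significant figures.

C₀ = 2.9 × 10^-1 M

[H+] = 10^(-1.74) = 1.82 × 10^-2 M = x
Ka = x²/(C₀ − x) ⇒ C₀ = x + x²/Ka
C₀ = 1.82 × 10^-2 + (1.82 × 10^-2)²/(1.2 × 10^-3) = 2.94 × 10^-1 M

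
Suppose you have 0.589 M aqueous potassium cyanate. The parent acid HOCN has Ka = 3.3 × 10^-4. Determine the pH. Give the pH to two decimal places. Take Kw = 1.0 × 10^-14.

pH = 8.63

OCN- is the conjugate base of the weak acid HOCN.
Kb = Kw/Ka = 1.0×10^-14 / 3.3 × 10^-4 = 3.03 × 10^-11
From the ICE table, Kb = [OH-]²/(0.589 − [OH-]) = 3.03 × 10^-11.
Neglecting [OH-] in the denominator: [OH-] = √(3.03 × 10^-11 × 0.589) = 4.22 × 10^-6 M
Check: 0.00072% ionized — well under 5%, approximation valid.
pOH = −log(4.22 × 10^-6) = 5.37; pH = 14.00 − 5.37 = 8.63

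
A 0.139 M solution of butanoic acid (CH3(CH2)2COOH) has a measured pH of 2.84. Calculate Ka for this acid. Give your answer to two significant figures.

Ka = 1.5 × 10^-5

[H+] = 10^(-2.84) = 1.45 × 10^-3 M
At equilibrium [HA] = 0.139 − 1.45 × 10^-3 = 1.38 × 10^-1 M
Ka = [H+][A-]/[HA] = (1.45 × 10^-3)² / 1.38 × 10^-1 = 1.5 × 10^-5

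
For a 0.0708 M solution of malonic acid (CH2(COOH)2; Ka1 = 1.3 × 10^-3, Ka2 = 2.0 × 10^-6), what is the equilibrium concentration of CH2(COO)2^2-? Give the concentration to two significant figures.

First ionization gives [H+] ≈ [CH2(COOH)COO-] = 8.97 × 10^-3 M.
Second step: Ka2 = [H+][CH2(COO)2^2-]/[CH2(COOH)COO-] ≈ [CH2(COO)2^2-] (since [H+] ≈ [CH2(COOH)COO-]).
So [CH2(COO)2^2-] ≈ Ka2.

2.0 × 10^-6 M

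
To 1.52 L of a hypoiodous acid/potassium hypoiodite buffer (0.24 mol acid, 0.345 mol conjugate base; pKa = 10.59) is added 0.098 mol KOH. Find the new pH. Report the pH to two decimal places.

pH = 11.08

After neutralization: n(HOI) = 0.142 mol, n(OI-) = 0.443 mol.
pH = pKa + log([A⁻]/[HA]) = 10.59 + log(0.443/0.142) = 10.59 +0.494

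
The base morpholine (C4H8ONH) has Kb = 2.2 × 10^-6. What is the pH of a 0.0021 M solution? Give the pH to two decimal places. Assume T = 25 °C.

pH = 9.83

C4H8ONH + H2O ⇌ C4H8ONH2+ + OH-
From the ICE table, Kb = x²/(0.0021 − x) = 2.2 × 10^-6.
Neglecting x in the denominator: x = √(2.2 × 10^-6 × 0.0021) = 6.80 × 10^-5 M
pOH = −log(6.80 × 10^-5) = 4.17; pH = 14.00 − 4.17 = 9.83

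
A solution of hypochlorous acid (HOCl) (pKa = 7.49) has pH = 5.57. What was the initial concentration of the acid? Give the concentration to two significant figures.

C₀ = 2.3 × 10^-4 M

[H+] = 10^(-5.57) = 2.69 × 10^-6 M = x
Ka = 10^(−7.49) = 3.24 × 10^-8
Ka = x²/(C₀ − x) ⇒ C₀ = x + x²/Ka
C₀ = 2.69 × 10^-6 + (2.69 × 10^-6)²/(3.24 × 10^-8) = 2.26 × 10^-4 M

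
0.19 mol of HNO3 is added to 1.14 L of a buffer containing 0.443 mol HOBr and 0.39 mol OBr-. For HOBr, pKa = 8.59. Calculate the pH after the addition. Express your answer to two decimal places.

After neutralization: n(HOBr) = 0.633 mol, n(OBr-) = 0.2 mol.
Henderson–Hasselbalch with mole ratio 0.2/0.633: pH = 8.59 + (-0.500)

pH = 8.09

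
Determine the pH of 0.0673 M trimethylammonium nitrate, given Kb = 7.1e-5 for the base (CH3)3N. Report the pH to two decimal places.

(CH3)3NH+ is the conjugate acid of the weak base (CH3)3N.
Ka = Kw/Kb = 1.0×10^-14 / 7.1 × 10^-5 = 1.41 × 10^-10
Ka = [H+]²/(0.0673 − [H+]) = 1.41 × 10^-10
Assume [H+] ≪ 0.0673: [H+] ≈ √(1.41 × 10^-10 × 0.0673) = 3.08 × 10^-6 M
([H+]/C₀ = 0.0046% < 5%, so the approximation holds.)
pH = −log[H+] = −log(3.08 × 10^-6) = 5.51

pH = 5.51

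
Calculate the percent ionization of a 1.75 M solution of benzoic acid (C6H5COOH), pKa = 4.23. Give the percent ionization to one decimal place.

0.6%

C6H5COOH ⇌ C6H5COO- + H+; let x = [H+] at equilibrium.
Ka = 10^(−4.23) = 5.89 × 10^-5
x ≈ √(Ka·C₀) = √(5.89 × 10^-5 × 1.75) = 1.02 × 10^-2 M
Fraction ionized = 1.02 × 10^-2 / 1.75 = 0.0058 → 0.6%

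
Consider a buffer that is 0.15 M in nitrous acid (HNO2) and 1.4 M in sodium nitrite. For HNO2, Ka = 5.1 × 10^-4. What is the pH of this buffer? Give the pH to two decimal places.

pKa = −log(5.1 × 10^-4) = 3.292
pH = pKa + log([A⁻]/[HA]) = 3.292 + log(1.4/0.15)
pH = 3.292 + (+0.970) = 4.26

pH = 4.26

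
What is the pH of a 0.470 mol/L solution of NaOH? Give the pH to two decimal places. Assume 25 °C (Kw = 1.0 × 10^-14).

pH = 13.67

NaOH is a strong base; [OH-] = 0.47 M.
pOH = -log(0.47) = 0.33
pH = 14.00 - 0.33 = 13.67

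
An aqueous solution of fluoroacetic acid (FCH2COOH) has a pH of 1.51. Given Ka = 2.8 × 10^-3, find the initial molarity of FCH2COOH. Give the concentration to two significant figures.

C₀ = 3.7 × 10^-1 M

[H+] = 10^(-1.51) = 3.09 × 10^-2 M = x
Ka = x²/(C₀ − x) ⇒ C₀ = x + x²/Ka
C₀ = 3.09 × 10^-2 + (3.09 × 10^-2)²/(2.8 × 10^-3) = 3.72 × 10^-1 M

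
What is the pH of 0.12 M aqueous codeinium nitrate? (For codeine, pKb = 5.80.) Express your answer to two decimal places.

pH = 4.56

C18H22NO3+ is the conjugate acid of the weak base C18H21NO3.
Kb = 10^(−5.80) = 1.58 × 10^-6
Ka = Kw/Kb = 1.0×10^-14 / 1.58 × 10^-6 = 6.33 × 10^-9
Ka = x²/(0.12 − x) = 6.33 × 10^-9
Assume x ≪ 0.12: x ≈ √(6.33 × 10^-9 × 0.12) = 2.76 × 10^-5 M
pH = −log(2.76 × 10^-5) = 4.56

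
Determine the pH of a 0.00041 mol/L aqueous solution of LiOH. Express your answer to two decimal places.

LiOH is a strong base; [OH-] = 0.00041 M.
pOH = -log(0.00041) = 3.39
pH = 14.00 - 3.39 = 10.61

pH = 10.61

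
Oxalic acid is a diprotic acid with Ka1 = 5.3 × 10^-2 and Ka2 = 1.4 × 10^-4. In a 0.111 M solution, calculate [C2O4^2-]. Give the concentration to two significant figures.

First ionization gives [H+] ≈ [HC2O4-] = 5.46 × 10^-2 M.
Second step: Ka2 = [H+][C2O4^2-]/[HC2O4-] ≈ [C2O4^2-] (since [H+] ≈ [HC2O4-]).
So [C2O4^2-] ≈ Ka2.

1.4 × 10^-4 M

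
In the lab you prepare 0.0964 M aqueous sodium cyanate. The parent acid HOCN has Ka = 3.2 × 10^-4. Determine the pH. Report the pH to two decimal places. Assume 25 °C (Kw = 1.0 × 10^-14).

OCN- is the conjugate base of the weak acid HOCN.
Kb = Kw/Ka = 1.0×10^-14 / 3.2 × 10^-4 = 3.12 × 10^-11
From the ICE table, Kb = x²/(0.0964 − x) = 3.12 × 10^-11.
Assume x ≪ 0.0964: x ≈ √(3.12 × 10^-11 × 0.0964) = 1.73 × 10^-6 M
pOH = −log(1.73 × 10^-6) = 5.76; pH = 14.00 − 5.76 = 8.24

pH = 8.24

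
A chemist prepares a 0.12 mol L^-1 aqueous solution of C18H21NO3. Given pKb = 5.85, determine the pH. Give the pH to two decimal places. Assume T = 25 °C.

pH = 10.61

C18H21NO3 + H2O ⇌ C18H22NO3+ + OH-
Kb = 10^(−5.85) = 1.41 × 10^-6
Let x = [OH-] at equilibrium. Kb = x²/(0.12 − x).
Neglecting x in the denominator: x = √(1.41 × 10^-6 × 0.12) = 4.11 × 10^-4 M
pOH = 3.39, so pH = 14.00 − pOH = 10.61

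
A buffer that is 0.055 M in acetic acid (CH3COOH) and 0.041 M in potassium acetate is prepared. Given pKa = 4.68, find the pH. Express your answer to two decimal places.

pH = 4.55

Using pH = pKa + log([base]/[acid]) with [base]/[acid] = 0.041/0.055:
pH = 4.68 + (-0.128) = 4.55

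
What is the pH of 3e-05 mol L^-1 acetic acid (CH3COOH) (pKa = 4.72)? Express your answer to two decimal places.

CH3COOH ⇌ CH3COO- + H+
Ka = 10^(−4.72) = 1.91 × 10^-5
Ka = x²/(3e-05 − x) = 1.91 × 10^-5
Here C₀/Ka ≈ 1.57, so the small-x approximation fails. Use the quadratic:
x = [−1.91e-05 + √(1.91e-05² + 2.29e-09)]/2 = 1.62 × 10^-5 M
pH = −log(1.62 × 10^-5) = 4.79

pH = 4.79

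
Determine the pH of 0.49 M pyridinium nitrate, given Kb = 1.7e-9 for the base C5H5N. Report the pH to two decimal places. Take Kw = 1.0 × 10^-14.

C5H5NH+ is the conjugate acid of the weak base C5H5N.
Ka = Kw/Kb = 1.0×10^-14 / 1.7 × 10^-9 = 5.88 × 10^-6
Ka = [H+]²/(0.49 − [H+]) = 5.88 × 10^-6
Neglecting [H+] in the denominator: [H+] = √(5.88 × 10^-6 × 0.49) = 1.70 × 10^-3 M
Check: 0.35% ionized — well under 5%, approximation valid.
pH = −log(1.70 × 10^-3) = 2.77

pH = 2.77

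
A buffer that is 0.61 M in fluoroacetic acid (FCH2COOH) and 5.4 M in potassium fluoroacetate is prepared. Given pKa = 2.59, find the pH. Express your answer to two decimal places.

pH = 3.54

pH = pKa + log([A⁻]/[HA]) = 2.59 + log(5.4/0.61)
pH = 2.59 + (+0.947) = 3.54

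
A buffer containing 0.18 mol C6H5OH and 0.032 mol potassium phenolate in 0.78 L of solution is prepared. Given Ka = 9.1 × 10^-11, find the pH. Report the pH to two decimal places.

pH = 9.29

pKa = −log(9.1 × 10^-11) = 10.041
Using pH = pKa + log([base]/[acid]) with [base]/[acid] = 0.032/0.18:
pH = 10.041 + (-0.750) = 9.29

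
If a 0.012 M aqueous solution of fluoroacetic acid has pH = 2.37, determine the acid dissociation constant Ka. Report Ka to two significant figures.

Ka = 2.4 × 10^-3

[H+] = 10^(-2.37) = 4.27 × 10^-3 M
At equilibrium [HA] = 0.012 − 4.27 × 10^-3 = 7.73 × 10^-3 M
Ka = [H+][A-]/[HA] = (4.27 × 10^-3)² / 7.73 × 10^-3 = 2.4 × 10^-3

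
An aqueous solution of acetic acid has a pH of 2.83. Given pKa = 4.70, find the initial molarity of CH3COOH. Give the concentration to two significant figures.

C₀ = 1.1 × 10^-1 M

[H+] = 10^(-2.83) = 1.48 × 10^-3 M = x
Ka = 10^(−4.70) = 2.00 × 10^-5
Ka = x²/(C₀ − x) ⇒ C₀ = x + x²/Ka
C₀ = 1.48 × 10^-3 + (1.48 × 10^-3)²/(2.00 × 10^-5) = 1.11 × 10^-1 M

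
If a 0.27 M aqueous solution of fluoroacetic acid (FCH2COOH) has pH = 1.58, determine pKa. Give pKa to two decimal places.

[H+] = 10^(-1.58) = 2.63 × 10^-2 M
At equilibrium [HA] = 0.27 − 2.63 × 10^-2 = 2.44 × 10^-1 M
Ka = [H+][A-]/[HA] = (2.63 × 10^-2)² / 2.44 × 10^-1 = 2.83 × 10^-3
pKa = -log(2.83 × 10^-3) = 2.55

pKa = 2.55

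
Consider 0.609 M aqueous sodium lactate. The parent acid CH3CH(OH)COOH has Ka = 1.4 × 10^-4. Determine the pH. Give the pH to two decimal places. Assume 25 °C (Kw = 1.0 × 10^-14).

pH = 8.82

CH3CH(OH)COO- is the conjugate base of the weak acid CH3CH(OH)COOH.
Kb = Kw/Ka = 1.0×10^-14 / 1.4 × 10^-4 = 7.14 × 10^-11
From the ICE table, Kb = x²/(0.609 − x) = 7.14 × 10^-11.
Assume x ≪ 0.609: x ≈ √(7.14 × 10^-11 × 0.609) = 6.59 × 10^-6 M
pOH = −log(6.59 × 10^-6) = 5.18; pH = 14.00 − 5.18 = 8.82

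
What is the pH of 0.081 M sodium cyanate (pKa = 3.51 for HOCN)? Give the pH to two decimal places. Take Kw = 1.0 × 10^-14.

OCN- is the conjugate base of the weak acid HOCN.
Ka = 10^(−3.51) = 3.09 × 10^-4
Kb = Kw/Ka = 1.0×10^-14 / 3.09 × 10^-4 = 3.24 × 10^-11
From the ICE table, Kb = x²/(0.081 − x) = 3.24 × 10^-11.
Assume x ≪ 0.081: x ≈ √(3.24 × 10^-11 × 0.081) = 1.62 × 10^-6 M
(x/C₀ = 0.002% < 5%, so the approximation holds.)
pOH = −log(1.62 × 10^-6) = 5.79; pH = 14.00 − 5.79 = 8.21

pH = 8.21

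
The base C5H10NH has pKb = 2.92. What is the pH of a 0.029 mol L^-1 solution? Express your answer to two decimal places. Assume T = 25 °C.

pH = 11.73

C5H10NH + H2O ⇌ C5H10NH2+ + OH-
Kb = 10^(−2.92) = 1.20 × 10^-3
From the ICE table, Kb = [OH-]²/(0.029 − [OH-]) = 1.20 × 10^-3.
[OH-] is not negligible relative to C₀; solve [OH-]² + 0.0012·[OH-] − 3.48e-05 = 0.
[OH-] = (−Kb + √(Kb² + 4·Kb·C₀))/2 = 5.33 × 10^-3 M
pOH = 2.27, so pH = 14.00 − pOH = 11.73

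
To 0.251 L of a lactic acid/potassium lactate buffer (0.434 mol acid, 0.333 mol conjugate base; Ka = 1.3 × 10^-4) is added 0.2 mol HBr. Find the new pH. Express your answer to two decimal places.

After neutralization: n(CH3CH(OH)COOH) = 0.634 mol, n(CH3CH(OH)COO-) = 0.133 mol.
pKa = −log(1.3 × 10^-4) = 3.886
Henderson–Hasselbalch with mole ratio 0.133/0.634: pH = 3.886 + (-0.678)

pH = 3.21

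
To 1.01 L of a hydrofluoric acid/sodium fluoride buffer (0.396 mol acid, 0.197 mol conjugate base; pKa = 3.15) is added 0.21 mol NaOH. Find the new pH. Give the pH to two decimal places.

OH- converts HF to F-: HF → 0.186 mol, F- → 0.407 mol.
Henderson–Hasselbalch with mole ratio 0.407/0.186: pH = 3.15 + (+0.340)

pH = 3.49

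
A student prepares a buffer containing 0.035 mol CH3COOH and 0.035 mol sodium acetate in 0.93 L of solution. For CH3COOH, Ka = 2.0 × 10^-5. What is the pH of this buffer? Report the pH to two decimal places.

pH = 4.70

pKa = −log(2.0 × 10^-5) = 4.699
pH = pKa + log([A⁻]/[HA]) = 4.699 + log(0.035/0.035)
pH = 4.699 + (+0.000) = 4.70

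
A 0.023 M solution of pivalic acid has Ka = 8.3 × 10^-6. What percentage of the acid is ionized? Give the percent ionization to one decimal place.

1.9%

(CH3)3CCOOH ⇌ (CH3)3CCOO- + H+; let x = [H+] at equilibrium.
x ≈ √(Ka·C₀) = √(8.3 × 10^-6 × 0.023) = 4.37 × 10^-4 M
% ionization = x/C₀ × 100% = 4.37 × 10^-4/0.023 × 100% = 1.9%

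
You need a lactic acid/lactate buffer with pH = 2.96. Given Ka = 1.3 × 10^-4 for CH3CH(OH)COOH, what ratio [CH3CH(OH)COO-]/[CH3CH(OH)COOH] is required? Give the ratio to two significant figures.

ratio = 0.12

pKa = -log(1.3 × 10^-4) = 3.886
pH = pKa + log(r) ⇒ log(r) = 2.96 − 3.886 = -0.926
r = [CH3CH(OH)COO-]/[CH3CH(OH)COOH] = 10^(-0.926) = 0.119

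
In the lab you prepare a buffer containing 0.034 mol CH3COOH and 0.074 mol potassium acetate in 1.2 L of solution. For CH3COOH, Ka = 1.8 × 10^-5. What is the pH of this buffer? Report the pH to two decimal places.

pH = 5.08

pKa = −log(1.8 × 10^-5) = 4.745
Henderson–Hasselbalch: pH = pKa + log([CH3COO-]/[CH3COOH]) = 4.745 + log(0.074/0.034)
pH = 4.745 + (+0.338) = 5.08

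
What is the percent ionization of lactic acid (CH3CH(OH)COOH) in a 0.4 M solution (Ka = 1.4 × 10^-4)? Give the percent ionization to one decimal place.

CH3CH(OH)COOH ⇌ CH3CH(OH)COO- + H+; let x = [H+] at equilibrium.
x ≈ √(Ka·C₀) = √(1.4 × 10^-4 × 0.4) = 7.48 × 10^-3 M
Fraction ionized = 7.48 × 10^-3 / 0.4 = 0.0187 → 1.9%

1.9%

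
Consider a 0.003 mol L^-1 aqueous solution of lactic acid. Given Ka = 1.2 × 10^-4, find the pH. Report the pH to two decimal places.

CH3CH(OH)COOH ⇌ CH3CH(OH)COO- + H+
From the ICE table, Ka = x²/(0.003 − x) = 1.2 × 10^-4.
Here C₀/Ka ≈ 25, so the small-x approximation fails. Use the quadratic:
x = [−0.00012 + √(0.00012² + 1.44e-06)]/2 = 5.43 × 10^-4 M
pH = −log[H+] = −log(5.43 × 10^-4) = 3.27

pH = 3.27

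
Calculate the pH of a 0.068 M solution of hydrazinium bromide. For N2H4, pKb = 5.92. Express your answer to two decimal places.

pH = 4.62

N2H5+ is the conjugate acid of the weak base N2H4.
Kb = 10^(−5.92) = 1.20 × 10^-6
Ka = Kw/Kb = 1.0×10^-14 / 1.20 × 10^-6 = 8.33 × 10^-9
Let x = [H+] at equilibrium. Ka = x²/(0.068 − x).
Neglecting x in the denominator: x = √(8.33 × 10^-9 × 0.068) = 2.38 × 10^-5 M
(x/C₀ = 0.035% < 5%, so the approximation holds.)
pH = −log(2.38 × 10^-5) = 4.62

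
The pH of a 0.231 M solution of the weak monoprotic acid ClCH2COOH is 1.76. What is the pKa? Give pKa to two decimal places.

pKa = 2.85

[H+] = 10^(-1.76) = 1.74 × 10^-2 M
At equilibrium [HA] = 0.231 − 1.74 × 10^-2 = 2.14 × 10^-1 M
Ka = [H+][A-]/[HA] = (1.74 × 10^-2)² / 2.14 × 10^-1 = 1.41 × 10^-3
pKa = -log(1.41 × 10^-3) = 2.85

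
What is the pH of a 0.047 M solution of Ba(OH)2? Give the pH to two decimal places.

pH = 12.97

Ba(OH)2 is a strong base (each formula unit releases 2 OH-); [OH-] = 0.094 M.
pOH = -log(0.094) = 1.03
pH = 14.00 - 1.03 = 12.97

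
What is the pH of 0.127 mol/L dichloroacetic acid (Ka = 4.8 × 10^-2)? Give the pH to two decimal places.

pH = 1.24

Cl2CHCOOH ⇌ Cl2CHCOO- + H+
From the ICE table, Ka = x²/(0.127 − x) = 4.8 × 10^-2.
x is not negligible relative to C₀; solve x² + 0.048·x − 0.0061 = 0.
x = (−Ka + √(Ka² + 4·Ka·C₀))/2 = 5.77 × 10^-2 M
pH = −log[H+] = −log(5.77 × 10^-2) = 1.24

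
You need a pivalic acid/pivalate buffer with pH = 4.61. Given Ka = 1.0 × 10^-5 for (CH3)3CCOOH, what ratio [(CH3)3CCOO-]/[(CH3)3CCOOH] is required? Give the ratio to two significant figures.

ratio = 0.41

pKa = -log(1.0 × 10^-5) = 5.000
pH = pKa + log(r) ⇒ log(r) = 4.61 − 5.000 = -0.390
r = [(CH3)3CCOO-]/[(CH3)3CCOOH] = 10^(-0.390) = 0.407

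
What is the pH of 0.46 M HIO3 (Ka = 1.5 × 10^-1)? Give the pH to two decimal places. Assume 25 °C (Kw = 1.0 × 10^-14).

HIO3 ⇌ IO3- + H+
From the ICE table, Ka = [H+]²/(0.46 − [H+]) = 1.5 × 10^-1.
Here C₀/Ka ≈ 3.07, so the small-[H+] approximation fails. Use the quadratic:
[H+] = [−0.15 + √(0.15² + 0.276)]/2 = 1.98 × 10^-1 M
pH = −log[H+] = −log(1.98 × 10^-1) = 0.70

pH = 0.70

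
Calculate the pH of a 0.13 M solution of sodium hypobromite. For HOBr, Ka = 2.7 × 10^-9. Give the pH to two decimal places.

pH = 10.84

OBr- is the conjugate base of the weak acid HOBr.
Kb = Kw/Ka = 1.0×10^-14 / 2.7 × 10^-9 = 3.70 × 10^-6
From the ICE table, Kb = x²/(0.13 − x) = 3.70 × 10^-6.
Since Kb ≪ C₀, x ≈ √(Kb·C₀) = 6.94 × 10^-4 M.
Check: 0.53% ionized — well under 5%, approximation valid.
pOH = 3.16, so pH = 14.00 − pOH = 10.84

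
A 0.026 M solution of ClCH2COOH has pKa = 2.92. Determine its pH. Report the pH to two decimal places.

ClCH2COOH ⇌ ClCH2COO- + H+
Ka = 10^(−2.92) = 1.20 × 10^-3
From the ICE table, Ka = [H+]²/(0.026 − [H+]) = 1.20 × 10^-3.
The 5% rule fails; solving [H+]² + Ka·[H+] − Ka·C₀ = 0 exactly:
[H+] = [−0.0012 + √(0.0012² + 0.000125)]/2 = 5.02 × 10^-3 M
pH = −log(5.02 × 10^-3) = 2.30

pH = 2.30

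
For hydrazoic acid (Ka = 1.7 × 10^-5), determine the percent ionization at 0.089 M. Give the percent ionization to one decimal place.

HN3 ⇌ N3- + H+; let x = [H+] at equilibrium.
x ≈ √(Ka·C₀) = √(1.7 × 10^-5 × 0.089) = 1.23 × 10^-3 M
% ionization = x/C₀ × 100% = 1.23 × 10^-3/0.089 × 100% = 1.4%

1.4%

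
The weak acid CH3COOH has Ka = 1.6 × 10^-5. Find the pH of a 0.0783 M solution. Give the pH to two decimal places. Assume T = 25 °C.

CH3COOH ⇌ CH3COO- + H+
Ka = [H+]²/(0.0783 − [H+]) = 1.6 × 10^-5
Since Ka ≪ C₀, [H+] ≈ √(Ka·C₀) = 1.12 × 10^-3 M.
Check: 1.4% ionized — well under 5%, approximation valid.
pH = −log(1.12 × 10^-3) = 2.95

pH = 2.95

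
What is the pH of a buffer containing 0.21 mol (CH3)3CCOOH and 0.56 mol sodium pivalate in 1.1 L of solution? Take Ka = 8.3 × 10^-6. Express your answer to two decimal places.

pKa = −log(8.3 × 10^-6) = 5.081
pH = pKa + log([A⁻]/[HA]) = 5.081 + log(0.56/0.21)
pH = 5.081 + (+0.426) = 5.51

pH = 5.51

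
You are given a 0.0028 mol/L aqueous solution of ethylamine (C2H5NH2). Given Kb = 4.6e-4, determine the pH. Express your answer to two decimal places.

pH = 10.97

C2H5NH2 + H2O ⇌ C2H5NH3+ + OH-
From the ICE table, Kb = x²/(0.0028 − x) = 4.6 × 10^-4.
x is not negligible relative to C₀; solve x² + 0.00046·x − 1.29e-06 = 0.
x = (−Kb + √(Kb² + 4·Kb·C₀))/2 = 9.28 × 10^-4 M
pOH = −log(9.28 × 10^-4) = 3.03; pH = 14.00 − 3.03 = 10.97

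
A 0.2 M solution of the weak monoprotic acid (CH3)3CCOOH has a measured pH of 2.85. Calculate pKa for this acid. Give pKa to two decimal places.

pKa = 5.00

[H+] = 10^(-2.85) = 1.41 × 10^-3 M
At equilibrium [HA] = 0.2 − 1.41 × 10^-3 = 1.99 × 10^-1 M
Ka = [H+][A-]/[HA] = (1.41 × 10^-3)² / 1.99 × 10^-1 = 9.99 × 10^-6
pKa = -log(9.99 × 10^-6) = 5.00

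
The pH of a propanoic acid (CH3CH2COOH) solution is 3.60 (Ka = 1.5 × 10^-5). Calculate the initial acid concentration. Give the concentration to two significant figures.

C₀ = 4.5 × 10^-3 M

[H+] = 10^(-3.60) = 2.51 × 10^-4 M = x
Ka = x²/(C₀ − x) ⇒ C₀ = x + x²/Ka
C₀ = 2.51 × 10^-4 + (2.51 × 10^-4)²/(1.5 × 10^-5) = 4.45 × 10^-3 M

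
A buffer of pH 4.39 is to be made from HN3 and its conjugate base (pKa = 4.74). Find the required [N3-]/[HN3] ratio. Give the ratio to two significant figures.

pH = pKa + log(r) ⇒ log(r) = 4.39 − 4.74 = -0.35
r = [N3-]/[HN3] = 10^(-0.35) = 0.447

ratio = 0.45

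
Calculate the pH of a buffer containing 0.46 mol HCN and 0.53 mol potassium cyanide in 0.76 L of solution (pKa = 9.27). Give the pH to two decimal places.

Henderson–Hasselbalch: pH = pKa + log([CN-]/[HCN]) = 9.27 + log(0.53/0.46)
pH = 9.27 + (+0.062) = 9.33

pH = 9.33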